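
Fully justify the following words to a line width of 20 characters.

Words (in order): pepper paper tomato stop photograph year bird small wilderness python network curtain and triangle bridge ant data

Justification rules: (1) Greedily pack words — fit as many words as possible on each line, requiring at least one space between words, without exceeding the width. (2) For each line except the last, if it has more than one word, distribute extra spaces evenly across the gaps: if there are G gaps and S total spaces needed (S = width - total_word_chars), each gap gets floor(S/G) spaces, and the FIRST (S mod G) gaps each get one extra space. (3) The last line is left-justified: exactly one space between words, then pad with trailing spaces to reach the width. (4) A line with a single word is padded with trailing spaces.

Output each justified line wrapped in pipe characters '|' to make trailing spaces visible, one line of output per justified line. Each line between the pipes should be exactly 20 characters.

Line 1: ['pepper', 'paper', 'tomato'] (min_width=19, slack=1)
Line 2: ['stop', 'photograph', 'year'] (min_width=20, slack=0)
Line 3: ['bird', 'small'] (min_width=10, slack=10)
Line 4: ['wilderness', 'python'] (min_width=17, slack=3)
Line 5: ['network', 'curtain', 'and'] (min_width=19, slack=1)
Line 6: ['triangle', 'bridge', 'ant'] (min_width=19, slack=1)
Line 7: ['data'] (min_width=4, slack=16)

Answer: |pepper  paper tomato|
|stop photograph year|
|bird           small|
|wilderness    python|
|network  curtain and|
|triangle  bridge ant|
|data                |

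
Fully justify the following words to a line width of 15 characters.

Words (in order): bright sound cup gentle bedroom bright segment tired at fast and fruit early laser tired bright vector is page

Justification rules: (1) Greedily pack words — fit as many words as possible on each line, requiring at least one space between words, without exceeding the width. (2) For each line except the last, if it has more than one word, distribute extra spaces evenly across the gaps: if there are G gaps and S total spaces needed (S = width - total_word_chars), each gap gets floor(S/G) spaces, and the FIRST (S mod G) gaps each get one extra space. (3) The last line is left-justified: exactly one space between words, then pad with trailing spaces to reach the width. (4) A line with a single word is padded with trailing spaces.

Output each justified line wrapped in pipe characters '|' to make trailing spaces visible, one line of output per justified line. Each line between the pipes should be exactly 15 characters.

Line 1: ['bright', 'sound'] (min_width=12, slack=3)
Line 2: ['cup', 'gentle'] (min_width=10, slack=5)
Line 3: ['bedroom', 'bright'] (min_width=14, slack=1)
Line 4: ['segment', 'tired'] (min_width=13, slack=2)
Line 5: ['at', 'fast', 'and'] (min_width=11, slack=4)
Line 6: ['fruit', 'early'] (min_width=11, slack=4)
Line 7: ['laser', 'tired'] (min_width=11, slack=4)
Line 8: ['bright', 'vector'] (min_width=13, slack=2)
Line 9: ['is', 'page'] (min_width=7, slack=8)

Answer: |bright    sound|
|cup      gentle|
|bedroom  bright|
|segment   tired|
|at   fast   and|
|fruit     early|
|laser     tired|
|bright   vector|
|is page        |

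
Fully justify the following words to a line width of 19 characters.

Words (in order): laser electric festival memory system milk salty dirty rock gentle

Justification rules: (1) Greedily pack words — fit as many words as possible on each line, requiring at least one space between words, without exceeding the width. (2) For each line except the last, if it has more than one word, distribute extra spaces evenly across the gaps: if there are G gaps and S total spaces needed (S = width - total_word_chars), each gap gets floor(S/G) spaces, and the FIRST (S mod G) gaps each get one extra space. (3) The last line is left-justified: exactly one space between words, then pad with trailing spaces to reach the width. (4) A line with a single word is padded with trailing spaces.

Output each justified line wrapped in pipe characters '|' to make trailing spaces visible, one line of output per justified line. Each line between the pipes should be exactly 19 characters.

Line 1: ['laser', 'electric'] (min_width=14, slack=5)
Line 2: ['festival', 'memory'] (min_width=15, slack=4)
Line 3: ['system', 'milk', 'salty'] (min_width=17, slack=2)
Line 4: ['dirty', 'rock', 'gentle'] (min_width=17, slack=2)

Answer: |laser      electric|
|festival     memory|
|system  milk  salty|
|dirty rock gentle  |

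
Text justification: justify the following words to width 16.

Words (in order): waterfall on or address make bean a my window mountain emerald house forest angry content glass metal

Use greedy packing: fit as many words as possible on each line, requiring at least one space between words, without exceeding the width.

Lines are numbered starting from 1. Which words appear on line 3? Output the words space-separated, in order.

Answer: bean a my window

Derivation:
Line 1: ['waterfall', 'on', 'or'] (min_width=15, slack=1)
Line 2: ['address', 'make'] (min_width=12, slack=4)
Line 3: ['bean', 'a', 'my', 'window'] (min_width=16, slack=0)
Line 4: ['mountain', 'emerald'] (min_width=16, slack=0)
Line 5: ['house', 'forest'] (min_width=12, slack=4)
Line 6: ['angry', 'content'] (min_width=13, slack=3)
Line 7: ['glass', 'metal'] (min_width=11, slack=5)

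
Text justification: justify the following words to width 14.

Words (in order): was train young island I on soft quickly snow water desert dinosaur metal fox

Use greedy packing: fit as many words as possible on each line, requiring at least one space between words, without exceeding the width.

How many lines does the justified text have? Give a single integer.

Line 1: ['was', 'train'] (min_width=9, slack=5)
Line 2: ['young', 'island', 'I'] (min_width=14, slack=0)
Line 3: ['on', 'soft'] (min_width=7, slack=7)
Line 4: ['quickly', 'snow'] (min_width=12, slack=2)
Line 5: ['water', 'desert'] (min_width=12, slack=2)
Line 6: ['dinosaur', 'metal'] (min_width=14, slack=0)
Line 7: ['fox'] (min_width=3, slack=11)
Total lines: 7

Answer: 7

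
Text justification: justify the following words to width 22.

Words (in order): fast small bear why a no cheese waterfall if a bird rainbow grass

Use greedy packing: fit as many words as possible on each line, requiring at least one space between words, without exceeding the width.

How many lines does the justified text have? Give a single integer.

Line 1: ['fast', 'small', 'bear', 'why', 'a'] (min_width=21, slack=1)
Line 2: ['no', 'cheese', 'waterfall', 'if'] (min_width=22, slack=0)
Line 3: ['a', 'bird', 'rainbow', 'grass'] (min_width=20, slack=2)
Total lines: 3

Answer: 3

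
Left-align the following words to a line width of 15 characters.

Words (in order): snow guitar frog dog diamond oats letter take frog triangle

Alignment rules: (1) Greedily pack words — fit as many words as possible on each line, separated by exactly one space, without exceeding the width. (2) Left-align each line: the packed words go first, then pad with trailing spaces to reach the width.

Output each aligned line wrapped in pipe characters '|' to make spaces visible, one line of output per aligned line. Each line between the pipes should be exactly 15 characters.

Answer: |snow guitar    |
|frog dog       |
|diamond oats   |
|letter take    |
|frog triangle  |

Derivation:
Line 1: ['snow', 'guitar'] (min_width=11, slack=4)
Line 2: ['frog', 'dog'] (min_width=8, slack=7)
Line 3: ['diamond', 'oats'] (min_width=12, slack=3)
Line 4: ['letter', 'take'] (min_width=11, slack=4)
Line 5: ['frog', 'triangle'] (min_width=13, slack=2)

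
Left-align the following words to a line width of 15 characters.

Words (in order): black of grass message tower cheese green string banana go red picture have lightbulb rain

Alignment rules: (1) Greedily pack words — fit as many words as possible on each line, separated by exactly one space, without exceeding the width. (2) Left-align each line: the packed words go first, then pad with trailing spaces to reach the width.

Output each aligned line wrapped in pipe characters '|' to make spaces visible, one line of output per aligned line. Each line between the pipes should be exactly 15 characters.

Answer: |black of grass |
|message tower  |
|cheese green   |
|string banana  |
|go red picture |
|have lightbulb |
|rain           |

Derivation:
Line 1: ['black', 'of', 'grass'] (min_width=14, slack=1)
Line 2: ['message', 'tower'] (min_width=13, slack=2)
Line 3: ['cheese', 'green'] (min_width=12, slack=3)
Line 4: ['string', 'banana'] (min_width=13, slack=2)
Line 5: ['go', 'red', 'picture'] (min_width=14, slack=1)
Line 6: ['have', 'lightbulb'] (min_width=14, slack=1)
Line 7: ['rain'] (min_width=4, slack=11)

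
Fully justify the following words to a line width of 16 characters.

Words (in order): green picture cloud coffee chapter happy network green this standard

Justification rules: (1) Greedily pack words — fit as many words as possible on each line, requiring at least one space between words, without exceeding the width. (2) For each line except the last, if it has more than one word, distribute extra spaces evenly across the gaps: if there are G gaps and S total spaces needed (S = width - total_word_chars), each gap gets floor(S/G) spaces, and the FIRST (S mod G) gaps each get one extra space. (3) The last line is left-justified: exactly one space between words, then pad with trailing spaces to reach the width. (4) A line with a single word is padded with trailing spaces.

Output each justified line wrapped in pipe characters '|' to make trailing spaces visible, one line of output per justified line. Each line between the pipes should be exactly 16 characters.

Line 1: ['green', 'picture'] (min_width=13, slack=3)
Line 2: ['cloud', 'coffee'] (min_width=12, slack=4)
Line 3: ['chapter', 'happy'] (min_width=13, slack=3)
Line 4: ['network', 'green'] (min_width=13, slack=3)
Line 5: ['this', 'standard'] (min_width=13, slack=3)

Answer: |green    picture|
|cloud     coffee|
|chapter    happy|
|network    green|
|this standard   |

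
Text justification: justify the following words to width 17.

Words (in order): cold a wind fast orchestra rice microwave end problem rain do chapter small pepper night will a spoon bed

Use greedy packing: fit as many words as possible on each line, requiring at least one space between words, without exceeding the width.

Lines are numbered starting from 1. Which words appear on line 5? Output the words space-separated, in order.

Answer: chapter small

Derivation:
Line 1: ['cold', 'a', 'wind', 'fast'] (min_width=16, slack=1)
Line 2: ['orchestra', 'rice'] (min_width=14, slack=3)
Line 3: ['microwave', 'end'] (min_width=13, slack=4)
Line 4: ['problem', 'rain', 'do'] (min_width=15, slack=2)
Line 5: ['chapter', 'small'] (min_width=13, slack=4)
Line 6: ['pepper', 'night', 'will'] (min_width=17, slack=0)
Line 7: ['a', 'spoon', 'bed'] (min_width=11, slack=6)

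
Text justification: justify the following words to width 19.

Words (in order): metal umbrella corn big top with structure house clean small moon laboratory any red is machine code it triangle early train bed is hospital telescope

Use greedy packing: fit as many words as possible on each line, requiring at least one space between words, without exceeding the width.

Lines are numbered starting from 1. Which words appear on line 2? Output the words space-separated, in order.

Answer: big top with

Derivation:
Line 1: ['metal', 'umbrella', 'corn'] (min_width=19, slack=0)
Line 2: ['big', 'top', 'with'] (min_width=12, slack=7)
Line 3: ['structure', 'house'] (min_width=15, slack=4)
Line 4: ['clean', 'small', 'moon'] (min_width=16, slack=3)
Line 5: ['laboratory', 'any', 'red'] (min_width=18, slack=1)
Line 6: ['is', 'machine', 'code', 'it'] (min_width=18, slack=1)
Line 7: ['triangle', 'early'] (min_width=14, slack=5)
Line 8: ['train', 'bed', 'is'] (min_width=12, slack=7)
Line 9: ['hospital', 'telescope'] (min_width=18, slack=1)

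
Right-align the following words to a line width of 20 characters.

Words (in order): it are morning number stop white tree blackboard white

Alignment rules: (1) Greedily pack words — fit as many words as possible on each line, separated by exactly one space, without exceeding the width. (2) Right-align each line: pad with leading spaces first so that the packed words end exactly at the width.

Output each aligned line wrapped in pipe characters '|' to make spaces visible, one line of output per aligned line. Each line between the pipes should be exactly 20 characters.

Answer: |      it are morning|
|   number stop white|
|     tree blackboard|
|               white|

Derivation:
Line 1: ['it', 'are', 'morning'] (min_width=14, slack=6)
Line 2: ['number', 'stop', 'white'] (min_width=17, slack=3)
Line 3: ['tree', 'blackboard'] (min_width=15, slack=5)
Line 4: ['white'] (min_width=5, slack=15)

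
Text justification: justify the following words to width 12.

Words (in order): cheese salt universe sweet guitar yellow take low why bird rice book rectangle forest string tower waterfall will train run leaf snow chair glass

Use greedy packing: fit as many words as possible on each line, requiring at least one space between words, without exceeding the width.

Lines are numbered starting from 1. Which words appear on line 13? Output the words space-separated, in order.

Line 1: ['cheese', 'salt'] (min_width=11, slack=1)
Line 2: ['universe'] (min_width=8, slack=4)
Line 3: ['sweet', 'guitar'] (min_width=12, slack=0)
Line 4: ['yellow', 'take'] (min_width=11, slack=1)
Line 5: ['low', 'why', 'bird'] (min_width=12, slack=0)
Line 6: ['rice', 'book'] (min_width=9, slack=3)
Line 7: ['rectangle'] (min_width=9, slack=3)
Line 8: ['forest'] (min_width=6, slack=6)
Line 9: ['string', 'tower'] (min_width=12, slack=0)
Line 10: ['waterfall'] (min_width=9, slack=3)
Line 11: ['will', 'train'] (min_width=10, slack=2)
Line 12: ['run', 'leaf'] (min_width=8, slack=4)
Line 13: ['snow', 'chair'] (min_width=10, slack=2)
Line 14: ['glass'] (min_width=5, slack=7)

Answer: snow chair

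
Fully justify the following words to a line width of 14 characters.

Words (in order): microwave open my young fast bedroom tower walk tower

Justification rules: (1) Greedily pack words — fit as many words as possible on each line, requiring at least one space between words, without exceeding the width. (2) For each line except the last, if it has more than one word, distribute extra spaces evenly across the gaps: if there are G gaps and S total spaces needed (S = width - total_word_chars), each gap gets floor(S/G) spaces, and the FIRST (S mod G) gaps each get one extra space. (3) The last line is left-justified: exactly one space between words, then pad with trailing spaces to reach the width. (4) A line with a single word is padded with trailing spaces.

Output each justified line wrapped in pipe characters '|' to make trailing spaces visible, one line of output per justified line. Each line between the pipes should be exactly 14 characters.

Line 1: ['microwave', 'open'] (min_width=14, slack=0)
Line 2: ['my', 'young', 'fast'] (min_width=13, slack=1)
Line 3: ['bedroom', 'tower'] (min_width=13, slack=1)
Line 4: ['walk', 'tower'] (min_width=10, slack=4)

Answer: |microwave open|
|my  young fast|
|bedroom  tower|
|walk tower    |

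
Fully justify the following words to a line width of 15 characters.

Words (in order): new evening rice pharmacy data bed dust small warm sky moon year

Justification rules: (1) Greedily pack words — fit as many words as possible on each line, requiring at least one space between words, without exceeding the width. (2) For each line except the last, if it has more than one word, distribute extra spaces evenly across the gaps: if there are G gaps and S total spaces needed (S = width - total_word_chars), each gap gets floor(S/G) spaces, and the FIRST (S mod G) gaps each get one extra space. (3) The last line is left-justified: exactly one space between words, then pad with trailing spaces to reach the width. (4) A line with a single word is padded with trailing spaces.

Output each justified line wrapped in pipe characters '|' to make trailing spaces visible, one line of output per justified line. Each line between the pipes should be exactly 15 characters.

Line 1: ['new', 'evening'] (min_width=11, slack=4)
Line 2: ['rice', 'pharmacy'] (min_width=13, slack=2)
Line 3: ['data', 'bed', 'dust'] (min_width=13, slack=2)
Line 4: ['small', 'warm', 'sky'] (min_width=14, slack=1)
Line 5: ['moon', 'year'] (min_width=9, slack=6)

Answer: |new     evening|
|rice   pharmacy|
|data  bed  dust|
|small  warm sky|
|moon year      |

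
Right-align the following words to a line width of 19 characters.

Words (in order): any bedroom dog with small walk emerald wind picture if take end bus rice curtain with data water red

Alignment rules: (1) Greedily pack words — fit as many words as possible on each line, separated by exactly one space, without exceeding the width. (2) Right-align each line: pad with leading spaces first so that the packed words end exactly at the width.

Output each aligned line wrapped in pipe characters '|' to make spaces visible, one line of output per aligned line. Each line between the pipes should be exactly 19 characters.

Line 1: ['any', 'bedroom', 'dog'] (min_width=15, slack=4)
Line 2: ['with', 'small', 'walk'] (min_width=15, slack=4)
Line 3: ['emerald', 'wind'] (min_width=12, slack=7)
Line 4: ['picture', 'if', 'take', 'end'] (min_width=19, slack=0)
Line 5: ['bus', 'rice', 'curtain'] (min_width=16, slack=3)
Line 6: ['with', 'data', 'water', 'red'] (min_width=19, slack=0)

Answer: |    any bedroom dog|
|    with small walk|
|       emerald wind|
|picture if take end|
|   bus rice curtain|
|with data water red|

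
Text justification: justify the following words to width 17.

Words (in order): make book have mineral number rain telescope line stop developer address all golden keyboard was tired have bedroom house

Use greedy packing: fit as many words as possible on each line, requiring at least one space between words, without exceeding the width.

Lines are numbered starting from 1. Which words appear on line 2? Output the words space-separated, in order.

Answer: mineral number

Derivation:
Line 1: ['make', 'book', 'have'] (min_width=14, slack=3)
Line 2: ['mineral', 'number'] (min_width=14, slack=3)
Line 3: ['rain', 'telescope'] (min_width=14, slack=3)
Line 4: ['line', 'stop'] (min_width=9, slack=8)
Line 5: ['developer', 'address'] (min_width=17, slack=0)
Line 6: ['all', 'golden'] (min_width=10, slack=7)
Line 7: ['keyboard', 'was'] (min_width=12, slack=5)
Line 8: ['tired', 'have'] (min_width=10, slack=7)
Line 9: ['bedroom', 'house'] (min_width=13, slack=4)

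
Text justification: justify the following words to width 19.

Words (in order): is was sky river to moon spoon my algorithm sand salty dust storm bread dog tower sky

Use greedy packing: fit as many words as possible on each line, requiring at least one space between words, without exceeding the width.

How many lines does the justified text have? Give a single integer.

Line 1: ['is', 'was', 'sky', 'river', 'to'] (min_width=19, slack=0)
Line 2: ['moon', 'spoon', 'my'] (min_width=13, slack=6)
Line 3: ['algorithm', 'sand'] (min_width=14, slack=5)
Line 4: ['salty', 'dust', 'storm'] (min_width=16, slack=3)
Line 5: ['bread', 'dog', 'tower', 'sky'] (min_width=19, slack=0)
Total lines: 5

Answer: 5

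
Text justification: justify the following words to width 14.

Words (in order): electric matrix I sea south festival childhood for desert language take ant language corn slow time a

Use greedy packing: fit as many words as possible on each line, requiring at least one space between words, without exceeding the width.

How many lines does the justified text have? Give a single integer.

Answer: 9

Derivation:
Line 1: ['electric'] (min_width=8, slack=6)
Line 2: ['matrix', 'I', 'sea'] (min_width=12, slack=2)
Line 3: ['south', 'festival'] (min_width=14, slack=0)
Line 4: ['childhood', 'for'] (min_width=13, slack=1)
Line 5: ['desert'] (min_width=6, slack=8)
Line 6: ['language', 'take'] (min_width=13, slack=1)
Line 7: ['ant', 'language'] (min_width=12, slack=2)
Line 8: ['corn', 'slow', 'time'] (min_width=14, slack=0)
Line 9: ['a'] (min_width=1, slack=13)
Total lines: 9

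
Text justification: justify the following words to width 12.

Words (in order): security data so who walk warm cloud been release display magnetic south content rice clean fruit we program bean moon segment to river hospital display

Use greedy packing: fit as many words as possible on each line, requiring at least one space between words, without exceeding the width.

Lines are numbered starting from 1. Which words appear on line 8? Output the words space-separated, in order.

Answer: south

Derivation:
Line 1: ['security'] (min_width=8, slack=4)
Line 2: ['data', 'so', 'who'] (min_width=11, slack=1)
Line 3: ['walk', 'warm'] (min_width=9, slack=3)
Line 4: ['cloud', 'been'] (min_width=10, slack=2)
Line 5: ['release'] (min_width=7, slack=5)
Line 6: ['display'] (min_width=7, slack=5)
Line 7: ['magnetic'] (min_width=8, slack=4)
Line 8: ['south'] (min_width=5, slack=7)
Line 9: ['content', 'rice'] (min_width=12, slack=0)
Line 10: ['clean', 'fruit'] (min_width=11, slack=1)
Line 11: ['we', 'program'] (min_width=10, slack=2)
Line 12: ['bean', 'moon'] (min_width=9, slack=3)
Line 13: ['segment', 'to'] (min_width=10, slack=2)
Line 14: ['river'] (min_width=5, slack=7)
Line 15: ['hospital'] (min_width=8, slack=4)
Line 16: ['display'] (min_width=7, slack=5)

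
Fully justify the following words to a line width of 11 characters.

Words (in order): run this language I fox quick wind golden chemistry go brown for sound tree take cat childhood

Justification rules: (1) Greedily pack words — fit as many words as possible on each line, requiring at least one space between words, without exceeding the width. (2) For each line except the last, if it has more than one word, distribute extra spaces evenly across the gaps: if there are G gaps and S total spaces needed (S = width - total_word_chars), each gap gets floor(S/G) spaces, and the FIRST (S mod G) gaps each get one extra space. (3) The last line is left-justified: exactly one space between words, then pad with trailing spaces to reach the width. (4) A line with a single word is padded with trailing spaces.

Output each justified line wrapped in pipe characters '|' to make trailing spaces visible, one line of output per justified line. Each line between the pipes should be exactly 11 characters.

Line 1: ['run', 'this'] (min_width=8, slack=3)
Line 2: ['language', 'I'] (min_width=10, slack=1)
Line 3: ['fox', 'quick'] (min_width=9, slack=2)
Line 4: ['wind', 'golden'] (min_width=11, slack=0)
Line 5: ['chemistry'] (min_width=9, slack=2)
Line 6: ['go', 'brown'] (min_width=8, slack=3)
Line 7: ['for', 'sound'] (min_width=9, slack=2)
Line 8: ['tree', 'take'] (min_width=9, slack=2)
Line 9: ['cat'] (min_width=3, slack=8)
Line 10: ['childhood'] (min_width=9, slack=2)

Answer: |run    this|
|language  I|
|fox   quick|
|wind golden|
|chemistry  |
|go    brown|
|for   sound|
|tree   take|
|cat        |
|childhood  |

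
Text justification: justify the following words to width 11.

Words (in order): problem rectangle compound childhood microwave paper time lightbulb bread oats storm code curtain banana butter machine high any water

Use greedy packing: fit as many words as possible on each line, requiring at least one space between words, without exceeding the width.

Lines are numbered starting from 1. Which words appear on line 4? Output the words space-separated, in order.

Answer: childhood

Derivation:
Line 1: ['problem'] (min_width=7, slack=4)
Line 2: ['rectangle'] (min_width=9, slack=2)
Line 3: ['compound'] (min_width=8, slack=3)
Line 4: ['childhood'] (min_width=9, slack=2)
Line 5: ['microwave'] (min_width=9, slack=2)
Line 6: ['paper', 'time'] (min_width=10, slack=1)
Line 7: ['lightbulb'] (min_width=9, slack=2)
Line 8: ['bread', 'oats'] (min_width=10, slack=1)
Line 9: ['storm', 'code'] (min_width=10, slack=1)
Line 10: ['curtain'] (min_width=7, slack=4)
Line 11: ['banana'] (min_width=6, slack=5)
Line 12: ['butter'] (min_width=6, slack=5)
Line 13: ['machine'] (min_width=7, slack=4)
Line 14: ['high', 'any'] (min_width=8, slack=3)
Line 15: ['water'] (min_width=5, slack=6)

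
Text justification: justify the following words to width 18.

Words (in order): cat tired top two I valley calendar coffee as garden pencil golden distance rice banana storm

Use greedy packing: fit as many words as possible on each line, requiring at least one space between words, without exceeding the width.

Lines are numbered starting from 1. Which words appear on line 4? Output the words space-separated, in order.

Line 1: ['cat', 'tired', 'top', 'two'] (min_width=17, slack=1)
Line 2: ['I', 'valley', 'calendar'] (min_width=17, slack=1)
Line 3: ['coffee', 'as', 'garden'] (min_width=16, slack=2)
Line 4: ['pencil', 'golden'] (min_width=13, slack=5)
Line 5: ['distance', 'rice'] (min_width=13, slack=5)
Line 6: ['banana', 'storm'] (min_width=12, slack=6)

Answer: pencil golden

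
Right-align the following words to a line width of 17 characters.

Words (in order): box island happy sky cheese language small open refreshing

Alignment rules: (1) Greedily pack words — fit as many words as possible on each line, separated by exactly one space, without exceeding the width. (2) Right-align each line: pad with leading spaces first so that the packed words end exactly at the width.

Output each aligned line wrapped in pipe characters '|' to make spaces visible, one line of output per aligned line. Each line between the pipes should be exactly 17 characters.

Answer: | box island happy|
|       sky cheese|
|   language small|
|  open refreshing|

Derivation:
Line 1: ['box', 'island', 'happy'] (min_width=16, slack=1)
Line 2: ['sky', 'cheese'] (min_width=10, slack=7)
Line 3: ['language', 'small'] (min_width=14, slack=3)
Line 4: ['open', 'refreshing'] (min_width=15, slack=2)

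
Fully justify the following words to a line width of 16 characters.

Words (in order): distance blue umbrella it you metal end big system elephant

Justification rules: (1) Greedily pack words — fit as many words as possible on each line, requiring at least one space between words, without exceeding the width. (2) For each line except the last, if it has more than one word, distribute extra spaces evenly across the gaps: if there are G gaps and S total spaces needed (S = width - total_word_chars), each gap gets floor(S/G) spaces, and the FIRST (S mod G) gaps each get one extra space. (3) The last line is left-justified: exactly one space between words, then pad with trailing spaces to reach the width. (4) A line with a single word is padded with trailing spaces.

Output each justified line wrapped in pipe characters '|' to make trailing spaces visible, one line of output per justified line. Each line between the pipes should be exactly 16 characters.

Line 1: ['distance', 'blue'] (min_width=13, slack=3)
Line 2: ['umbrella', 'it', 'you'] (min_width=15, slack=1)
Line 3: ['metal', 'end', 'big'] (min_width=13, slack=3)
Line 4: ['system', 'elephant'] (min_width=15, slack=1)

Answer: |distance    blue|
|umbrella  it you|
|metal   end  big|
|system elephant |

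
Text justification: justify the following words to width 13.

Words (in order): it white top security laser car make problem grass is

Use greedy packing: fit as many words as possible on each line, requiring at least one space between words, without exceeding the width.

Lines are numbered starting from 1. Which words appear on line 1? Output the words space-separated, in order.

Line 1: ['it', 'white', 'top'] (min_width=12, slack=1)
Line 2: ['security'] (min_width=8, slack=5)
Line 3: ['laser', 'car'] (min_width=9, slack=4)
Line 4: ['make', 'problem'] (min_width=12, slack=1)
Line 5: ['grass', 'is'] (min_width=8, slack=5)

Answer: it white top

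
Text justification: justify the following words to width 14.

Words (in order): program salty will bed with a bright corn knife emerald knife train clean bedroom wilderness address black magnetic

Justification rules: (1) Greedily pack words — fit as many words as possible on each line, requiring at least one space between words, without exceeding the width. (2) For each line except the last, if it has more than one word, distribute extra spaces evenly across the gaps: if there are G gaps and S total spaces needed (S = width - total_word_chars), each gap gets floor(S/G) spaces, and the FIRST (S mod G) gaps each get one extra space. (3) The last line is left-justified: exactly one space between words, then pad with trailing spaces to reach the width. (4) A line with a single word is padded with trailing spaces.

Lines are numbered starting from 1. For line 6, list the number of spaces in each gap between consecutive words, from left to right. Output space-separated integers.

Answer: 2

Derivation:
Line 1: ['program', 'salty'] (min_width=13, slack=1)
Line 2: ['will', 'bed', 'with'] (min_width=13, slack=1)
Line 3: ['a', 'bright', 'corn'] (min_width=13, slack=1)
Line 4: ['knife', 'emerald'] (min_width=13, slack=1)
Line 5: ['knife', 'train'] (min_width=11, slack=3)
Line 6: ['clean', 'bedroom'] (min_width=13, slack=1)
Line 7: ['wilderness'] (min_width=10, slack=4)
Line 8: ['address', 'black'] (min_width=13, slack=1)
Line 9: ['magnetic'] (min_width=8, slack=6)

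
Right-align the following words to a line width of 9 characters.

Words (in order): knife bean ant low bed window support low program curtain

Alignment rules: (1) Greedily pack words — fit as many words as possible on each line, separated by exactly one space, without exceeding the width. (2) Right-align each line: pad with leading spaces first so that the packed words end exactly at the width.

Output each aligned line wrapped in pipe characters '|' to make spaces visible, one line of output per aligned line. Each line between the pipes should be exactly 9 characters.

Line 1: ['knife'] (min_width=5, slack=4)
Line 2: ['bean', 'ant'] (min_width=8, slack=1)
Line 3: ['low', 'bed'] (min_width=7, slack=2)
Line 4: ['window'] (min_width=6, slack=3)
Line 5: ['support'] (min_width=7, slack=2)
Line 6: ['low'] (min_width=3, slack=6)
Line 7: ['program'] (min_width=7, slack=2)
Line 8: ['curtain'] (min_width=7, slack=2)

Answer: |    knife|
| bean ant|
|  low bed|
|   window|
|  support|
|      low|
|  program|
|  curtain|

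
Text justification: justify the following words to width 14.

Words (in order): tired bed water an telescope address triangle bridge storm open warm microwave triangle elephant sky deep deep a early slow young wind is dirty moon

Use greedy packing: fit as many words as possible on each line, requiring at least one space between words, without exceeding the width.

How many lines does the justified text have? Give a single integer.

Line 1: ['tired', 'bed'] (min_width=9, slack=5)
Line 2: ['water', 'an'] (min_width=8, slack=6)
Line 3: ['telescope'] (min_width=9, slack=5)
Line 4: ['address'] (min_width=7, slack=7)
Line 5: ['triangle'] (min_width=8, slack=6)
Line 6: ['bridge', 'storm'] (min_width=12, slack=2)
Line 7: ['open', 'warm'] (min_width=9, slack=5)
Line 8: ['microwave'] (min_width=9, slack=5)
Line 9: ['triangle'] (min_width=8, slack=6)
Line 10: ['elephant', 'sky'] (min_width=12, slack=2)
Line 11: ['deep', 'deep', 'a'] (min_width=11, slack=3)
Line 12: ['early', 'slow'] (min_width=10, slack=4)
Line 13: ['young', 'wind', 'is'] (min_width=13, slack=1)
Line 14: ['dirty', 'moon'] (min_width=10, slack=4)
Total lines: 14

Answer: 14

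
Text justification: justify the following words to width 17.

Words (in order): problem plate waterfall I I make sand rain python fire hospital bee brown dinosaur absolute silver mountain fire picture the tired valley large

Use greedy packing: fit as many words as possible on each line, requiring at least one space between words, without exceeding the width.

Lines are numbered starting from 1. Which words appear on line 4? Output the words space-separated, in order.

Line 1: ['problem', 'plate'] (min_width=13, slack=4)
Line 2: ['waterfall', 'I', 'I'] (min_width=13, slack=4)
Line 3: ['make', 'sand', 'rain'] (min_width=14, slack=3)
Line 4: ['python', 'fire'] (min_width=11, slack=6)
Line 5: ['hospital', 'bee'] (min_width=12, slack=5)
Line 6: ['brown', 'dinosaur'] (min_width=14, slack=3)
Line 7: ['absolute', 'silver'] (min_width=15, slack=2)
Line 8: ['mountain', 'fire'] (min_width=13, slack=4)
Line 9: ['picture', 'the', 'tired'] (min_width=17, slack=0)
Line 10: ['valley', 'large'] (min_width=12, slack=5)

Answer: python fire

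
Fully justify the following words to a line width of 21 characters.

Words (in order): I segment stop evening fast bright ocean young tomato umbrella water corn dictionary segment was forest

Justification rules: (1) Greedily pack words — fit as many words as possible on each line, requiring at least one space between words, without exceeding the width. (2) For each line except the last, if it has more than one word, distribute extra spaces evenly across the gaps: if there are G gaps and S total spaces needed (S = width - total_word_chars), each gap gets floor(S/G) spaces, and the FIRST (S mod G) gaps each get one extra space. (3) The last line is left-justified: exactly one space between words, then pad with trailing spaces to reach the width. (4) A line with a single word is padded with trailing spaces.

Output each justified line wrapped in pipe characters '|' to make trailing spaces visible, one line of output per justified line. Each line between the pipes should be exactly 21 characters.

Answer: |I     segment    stop|
|evening  fast  bright|
|ocean   young  tomato|
|umbrella  water  corn|
|dictionary    segment|
|was forest           |

Derivation:
Line 1: ['I', 'segment', 'stop'] (min_width=14, slack=7)
Line 2: ['evening', 'fast', 'bright'] (min_width=19, slack=2)
Line 3: ['ocean', 'young', 'tomato'] (min_width=18, slack=3)
Line 4: ['umbrella', 'water', 'corn'] (min_width=19, slack=2)
Line 5: ['dictionary', 'segment'] (min_width=18, slack=3)
Line 6: ['was', 'forest'] (min_width=10, slack=11)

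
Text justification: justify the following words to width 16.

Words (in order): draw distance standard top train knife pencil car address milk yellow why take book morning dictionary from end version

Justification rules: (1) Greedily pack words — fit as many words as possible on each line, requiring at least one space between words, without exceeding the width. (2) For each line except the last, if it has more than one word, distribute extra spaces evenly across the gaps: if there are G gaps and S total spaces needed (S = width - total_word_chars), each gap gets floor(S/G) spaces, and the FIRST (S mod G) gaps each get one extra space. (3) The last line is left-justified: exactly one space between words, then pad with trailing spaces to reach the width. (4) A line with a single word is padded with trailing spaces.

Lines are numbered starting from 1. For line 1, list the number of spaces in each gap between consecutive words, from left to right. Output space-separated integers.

Line 1: ['draw', 'distance'] (min_width=13, slack=3)
Line 2: ['standard', 'top'] (min_width=12, slack=4)
Line 3: ['train', 'knife'] (min_width=11, slack=5)
Line 4: ['pencil', 'car'] (min_width=10, slack=6)
Line 5: ['address', 'milk'] (min_width=12, slack=4)
Line 6: ['yellow', 'why', 'take'] (min_width=15, slack=1)
Line 7: ['book', 'morning'] (min_width=12, slack=4)
Line 8: ['dictionary', 'from'] (min_width=15, slack=1)
Line 9: ['end', 'version'] (min_width=11, slack=5)

Answer: 4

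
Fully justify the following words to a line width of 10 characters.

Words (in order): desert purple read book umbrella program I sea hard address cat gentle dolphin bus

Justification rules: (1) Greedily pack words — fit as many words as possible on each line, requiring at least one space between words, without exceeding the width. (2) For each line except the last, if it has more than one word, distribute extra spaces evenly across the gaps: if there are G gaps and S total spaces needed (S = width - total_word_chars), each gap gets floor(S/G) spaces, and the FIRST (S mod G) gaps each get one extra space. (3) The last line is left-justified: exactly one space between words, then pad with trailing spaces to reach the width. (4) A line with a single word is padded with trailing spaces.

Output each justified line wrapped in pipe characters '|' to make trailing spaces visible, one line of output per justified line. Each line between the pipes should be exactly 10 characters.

Line 1: ['desert'] (min_width=6, slack=4)
Line 2: ['purple'] (min_width=6, slack=4)
Line 3: ['read', 'book'] (min_width=9, slack=1)
Line 4: ['umbrella'] (min_width=8, slack=2)
Line 5: ['program', 'I'] (min_width=9, slack=1)
Line 6: ['sea', 'hard'] (min_width=8, slack=2)
Line 7: ['address'] (min_width=7, slack=3)
Line 8: ['cat', 'gentle'] (min_width=10, slack=0)
Line 9: ['dolphin'] (min_width=7, slack=3)
Line 10: ['bus'] (min_width=3, slack=7)

Answer: |desert    |
|purple    |
|read  book|
|umbrella  |
|program  I|
|sea   hard|
|address   |
|cat gentle|
|dolphin   |
|bus       |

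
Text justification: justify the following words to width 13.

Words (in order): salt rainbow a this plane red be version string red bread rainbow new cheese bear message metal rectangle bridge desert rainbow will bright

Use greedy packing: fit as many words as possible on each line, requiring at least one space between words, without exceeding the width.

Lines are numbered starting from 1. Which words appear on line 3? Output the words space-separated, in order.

Line 1: ['salt', 'rainbow'] (min_width=12, slack=1)
Line 2: ['a', 'this', 'plane'] (min_width=12, slack=1)
Line 3: ['red', 'be'] (min_width=6, slack=7)
Line 4: ['version'] (min_width=7, slack=6)
Line 5: ['string', 'red'] (min_width=10, slack=3)
Line 6: ['bread', 'rainbow'] (min_width=13, slack=0)
Line 7: ['new', 'cheese'] (min_width=10, slack=3)
Line 8: ['bear', 'message'] (min_width=12, slack=1)
Line 9: ['metal'] (min_width=5, slack=8)
Line 10: ['rectangle'] (min_width=9, slack=4)
Line 11: ['bridge', 'desert'] (min_width=13, slack=0)
Line 12: ['rainbow', 'will'] (min_width=12, slack=1)
Line 13: ['bright'] (min_width=6, slack=7)

Answer: red be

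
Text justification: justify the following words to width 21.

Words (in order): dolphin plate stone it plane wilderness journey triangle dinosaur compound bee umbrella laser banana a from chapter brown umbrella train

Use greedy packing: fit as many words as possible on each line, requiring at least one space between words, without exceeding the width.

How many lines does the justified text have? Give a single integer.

Line 1: ['dolphin', 'plate', 'stone'] (min_width=19, slack=2)
Line 2: ['it', 'plane', 'wilderness'] (min_width=19, slack=2)
Line 3: ['journey', 'triangle'] (min_width=16, slack=5)
Line 4: ['dinosaur', 'compound', 'bee'] (min_width=21, slack=0)
Line 5: ['umbrella', 'laser', 'banana'] (min_width=21, slack=0)
Line 6: ['a', 'from', 'chapter', 'brown'] (min_width=20, slack=1)
Line 7: ['umbrella', 'train'] (min_width=14, slack=7)
Total lines: 7

Answer: 7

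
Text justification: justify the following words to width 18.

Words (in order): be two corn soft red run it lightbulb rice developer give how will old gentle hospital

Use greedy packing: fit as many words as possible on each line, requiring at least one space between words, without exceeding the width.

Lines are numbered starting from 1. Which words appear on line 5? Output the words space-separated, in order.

Answer: will old gentle

Derivation:
Line 1: ['be', 'two', 'corn', 'soft'] (min_width=16, slack=2)
Line 2: ['red', 'run', 'it'] (min_width=10, slack=8)
Line 3: ['lightbulb', 'rice'] (min_width=14, slack=4)
Line 4: ['developer', 'give', 'how'] (min_width=18, slack=0)
Line 5: ['will', 'old', 'gentle'] (min_width=15, slack=3)
Line 6: ['hospital'] (min_width=8, slack=10)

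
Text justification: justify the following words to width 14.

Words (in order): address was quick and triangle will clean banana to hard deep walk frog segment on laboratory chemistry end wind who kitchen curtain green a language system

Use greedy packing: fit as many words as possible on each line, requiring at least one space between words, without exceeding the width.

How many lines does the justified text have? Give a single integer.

Answer: 14

Derivation:
Line 1: ['address', 'was'] (min_width=11, slack=3)
Line 2: ['quick', 'and'] (min_width=9, slack=5)
Line 3: ['triangle', 'will'] (min_width=13, slack=1)
Line 4: ['clean', 'banana'] (min_width=12, slack=2)
Line 5: ['to', 'hard', 'deep'] (min_width=12, slack=2)
Line 6: ['walk', 'frog'] (min_width=9, slack=5)
Line 7: ['segment', 'on'] (min_width=10, slack=4)
Line 8: ['laboratory'] (min_width=10, slack=4)
Line 9: ['chemistry', 'end'] (min_width=13, slack=1)
Line 10: ['wind', 'who'] (min_width=8, slack=6)
Line 11: ['kitchen'] (min_width=7, slack=7)
Line 12: ['curtain', 'green'] (min_width=13, slack=1)
Line 13: ['a', 'language'] (min_width=10, slack=4)
Line 14: ['system'] (min_width=6, slack=8)
Total lines: 14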